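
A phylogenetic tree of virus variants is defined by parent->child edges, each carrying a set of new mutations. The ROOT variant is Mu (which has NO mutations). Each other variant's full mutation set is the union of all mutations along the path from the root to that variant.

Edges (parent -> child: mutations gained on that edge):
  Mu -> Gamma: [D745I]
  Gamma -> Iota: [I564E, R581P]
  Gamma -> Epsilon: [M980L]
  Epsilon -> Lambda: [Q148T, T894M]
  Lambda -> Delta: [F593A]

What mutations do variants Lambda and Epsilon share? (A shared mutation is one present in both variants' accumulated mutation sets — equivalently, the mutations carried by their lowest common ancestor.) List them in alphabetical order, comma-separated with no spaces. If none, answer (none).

Accumulating mutations along path to Lambda:
  At Mu: gained [] -> total []
  At Gamma: gained ['D745I'] -> total ['D745I']
  At Epsilon: gained ['M980L'] -> total ['D745I', 'M980L']
  At Lambda: gained ['Q148T', 'T894M'] -> total ['D745I', 'M980L', 'Q148T', 'T894M']
Mutations(Lambda) = ['D745I', 'M980L', 'Q148T', 'T894M']
Accumulating mutations along path to Epsilon:
  At Mu: gained [] -> total []
  At Gamma: gained ['D745I'] -> total ['D745I']
  At Epsilon: gained ['M980L'] -> total ['D745I', 'M980L']
Mutations(Epsilon) = ['D745I', 'M980L']
Intersection: ['D745I', 'M980L', 'Q148T', 'T894M'] ∩ ['D745I', 'M980L'] = ['D745I', 'M980L']

Answer: D745I,M980L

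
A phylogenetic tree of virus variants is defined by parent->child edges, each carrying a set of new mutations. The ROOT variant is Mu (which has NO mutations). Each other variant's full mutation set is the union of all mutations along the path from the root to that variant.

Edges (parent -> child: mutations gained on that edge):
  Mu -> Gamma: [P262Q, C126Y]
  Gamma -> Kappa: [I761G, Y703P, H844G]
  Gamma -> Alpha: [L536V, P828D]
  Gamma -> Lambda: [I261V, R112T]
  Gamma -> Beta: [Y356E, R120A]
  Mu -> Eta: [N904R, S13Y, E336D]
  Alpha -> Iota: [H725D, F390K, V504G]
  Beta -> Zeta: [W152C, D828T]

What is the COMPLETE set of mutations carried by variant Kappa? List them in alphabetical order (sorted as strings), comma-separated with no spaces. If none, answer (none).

Answer: C126Y,H844G,I761G,P262Q,Y703P

Derivation:
At Mu: gained [] -> total []
At Gamma: gained ['P262Q', 'C126Y'] -> total ['C126Y', 'P262Q']
At Kappa: gained ['I761G', 'Y703P', 'H844G'] -> total ['C126Y', 'H844G', 'I761G', 'P262Q', 'Y703P']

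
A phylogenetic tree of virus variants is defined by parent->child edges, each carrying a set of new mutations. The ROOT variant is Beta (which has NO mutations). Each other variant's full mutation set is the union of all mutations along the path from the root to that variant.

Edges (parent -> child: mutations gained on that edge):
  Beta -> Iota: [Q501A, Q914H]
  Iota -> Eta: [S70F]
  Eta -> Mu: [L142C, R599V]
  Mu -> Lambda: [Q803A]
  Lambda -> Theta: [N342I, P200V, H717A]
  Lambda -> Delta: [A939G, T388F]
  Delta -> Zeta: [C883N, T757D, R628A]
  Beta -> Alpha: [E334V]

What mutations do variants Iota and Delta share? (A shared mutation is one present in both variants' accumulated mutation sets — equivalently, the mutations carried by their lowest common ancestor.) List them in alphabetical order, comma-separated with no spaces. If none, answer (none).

Answer: Q501A,Q914H

Derivation:
Accumulating mutations along path to Iota:
  At Beta: gained [] -> total []
  At Iota: gained ['Q501A', 'Q914H'] -> total ['Q501A', 'Q914H']
Mutations(Iota) = ['Q501A', 'Q914H']
Accumulating mutations along path to Delta:
  At Beta: gained [] -> total []
  At Iota: gained ['Q501A', 'Q914H'] -> total ['Q501A', 'Q914H']
  At Eta: gained ['S70F'] -> total ['Q501A', 'Q914H', 'S70F']
  At Mu: gained ['L142C', 'R599V'] -> total ['L142C', 'Q501A', 'Q914H', 'R599V', 'S70F']
  At Lambda: gained ['Q803A'] -> total ['L142C', 'Q501A', 'Q803A', 'Q914H', 'R599V', 'S70F']
  At Delta: gained ['A939G', 'T388F'] -> total ['A939G', 'L142C', 'Q501A', 'Q803A', 'Q914H', 'R599V', 'S70F', 'T388F']
Mutations(Delta) = ['A939G', 'L142C', 'Q501A', 'Q803A', 'Q914H', 'R599V', 'S70F', 'T388F']
Intersection: ['Q501A', 'Q914H'] ∩ ['A939G', 'L142C', 'Q501A', 'Q803A', 'Q914H', 'R599V', 'S70F', 'T388F'] = ['Q501A', 'Q914H']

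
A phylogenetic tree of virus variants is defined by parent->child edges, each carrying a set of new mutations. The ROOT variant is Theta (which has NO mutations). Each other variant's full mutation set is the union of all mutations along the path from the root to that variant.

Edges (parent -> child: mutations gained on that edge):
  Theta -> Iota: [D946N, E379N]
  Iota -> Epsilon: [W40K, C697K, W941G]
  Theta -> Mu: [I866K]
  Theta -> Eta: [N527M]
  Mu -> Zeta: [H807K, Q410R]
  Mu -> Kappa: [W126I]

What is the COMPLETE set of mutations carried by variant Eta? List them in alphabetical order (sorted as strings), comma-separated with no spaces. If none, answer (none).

At Theta: gained [] -> total []
At Eta: gained ['N527M'] -> total ['N527M']

Answer: N527M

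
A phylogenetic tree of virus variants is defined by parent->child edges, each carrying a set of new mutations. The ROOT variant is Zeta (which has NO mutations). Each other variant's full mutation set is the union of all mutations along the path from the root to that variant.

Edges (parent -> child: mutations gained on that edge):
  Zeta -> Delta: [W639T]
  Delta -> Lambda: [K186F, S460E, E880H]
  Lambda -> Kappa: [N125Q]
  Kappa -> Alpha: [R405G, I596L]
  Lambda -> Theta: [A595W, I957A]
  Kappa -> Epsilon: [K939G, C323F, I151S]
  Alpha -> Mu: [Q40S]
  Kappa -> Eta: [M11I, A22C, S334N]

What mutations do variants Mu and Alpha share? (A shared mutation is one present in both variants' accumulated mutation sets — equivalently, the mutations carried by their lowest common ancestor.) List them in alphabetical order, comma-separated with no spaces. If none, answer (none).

Accumulating mutations along path to Mu:
  At Zeta: gained [] -> total []
  At Delta: gained ['W639T'] -> total ['W639T']
  At Lambda: gained ['K186F', 'S460E', 'E880H'] -> total ['E880H', 'K186F', 'S460E', 'W639T']
  At Kappa: gained ['N125Q'] -> total ['E880H', 'K186F', 'N125Q', 'S460E', 'W639T']
  At Alpha: gained ['R405G', 'I596L'] -> total ['E880H', 'I596L', 'K186F', 'N125Q', 'R405G', 'S460E', 'W639T']
  At Mu: gained ['Q40S'] -> total ['E880H', 'I596L', 'K186F', 'N125Q', 'Q40S', 'R405G', 'S460E', 'W639T']
Mutations(Mu) = ['E880H', 'I596L', 'K186F', 'N125Q', 'Q40S', 'R405G', 'S460E', 'W639T']
Accumulating mutations along path to Alpha:
  At Zeta: gained [] -> total []
  At Delta: gained ['W639T'] -> total ['W639T']
  At Lambda: gained ['K186F', 'S460E', 'E880H'] -> total ['E880H', 'K186F', 'S460E', 'W639T']
  At Kappa: gained ['N125Q'] -> total ['E880H', 'K186F', 'N125Q', 'S460E', 'W639T']
  At Alpha: gained ['R405G', 'I596L'] -> total ['E880H', 'I596L', 'K186F', 'N125Q', 'R405G', 'S460E', 'W639T']
Mutations(Alpha) = ['E880H', 'I596L', 'K186F', 'N125Q', 'R405G', 'S460E', 'W639T']
Intersection: ['E880H', 'I596L', 'K186F', 'N125Q', 'Q40S', 'R405G', 'S460E', 'W639T'] ∩ ['E880H', 'I596L', 'K186F', 'N125Q', 'R405G', 'S460E', 'W639T'] = ['E880H', 'I596L', 'K186F', 'N125Q', 'R405G', 'S460E', 'W639T']

Answer: E880H,I596L,K186F,N125Q,R405G,S460E,W639T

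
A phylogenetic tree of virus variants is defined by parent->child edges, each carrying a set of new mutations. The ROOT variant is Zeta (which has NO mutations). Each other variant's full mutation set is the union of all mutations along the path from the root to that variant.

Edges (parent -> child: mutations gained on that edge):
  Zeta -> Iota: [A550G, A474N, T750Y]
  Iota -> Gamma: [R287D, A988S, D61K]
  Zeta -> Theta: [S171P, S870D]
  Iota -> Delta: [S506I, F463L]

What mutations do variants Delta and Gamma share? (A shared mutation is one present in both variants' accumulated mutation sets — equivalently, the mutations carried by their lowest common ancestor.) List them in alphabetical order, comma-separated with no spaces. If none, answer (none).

Accumulating mutations along path to Delta:
  At Zeta: gained [] -> total []
  At Iota: gained ['A550G', 'A474N', 'T750Y'] -> total ['A474N', 'A550G', 'T750Y']
  At Delta: gained ['S506I', 'F463L'] -> total ['A474N', 'A550G', 'F463L', 'S506I', 'T750Y']
Mutations(Delta) = ['A474N', 'A550G', 'F463L', 'S506I', 'T750Y']
Accumulating mutations along path to Gamma:
  At Zeta: gained [] -> total []
  At Iota: gained ['A550G', 'A474N', 'T750Y'] -> total ['A474N', 'A550G', 'T750Y']
  At Gamma: gained ['R287D', 'A988S', 'D61K'] -> total ['A474N', 'A550G', 'A988S', 'D61K', 'R287D', 'T750Y']
Mutations(Gamma) = ['A474N', 'A550G', 'A988S', 'D61K', 'R287D', 'T750Y']
Intersection: ['A474N', 'A550G', 'F463L', 'S506I', 'T750Y'] ∩ ['A474N', 'A550G', 'A988S', 'D61K', 'R287D', 'T750Y'] = ['A474N', 'A550G', 'T750Y']

Answer: A474N,A550G,T750Y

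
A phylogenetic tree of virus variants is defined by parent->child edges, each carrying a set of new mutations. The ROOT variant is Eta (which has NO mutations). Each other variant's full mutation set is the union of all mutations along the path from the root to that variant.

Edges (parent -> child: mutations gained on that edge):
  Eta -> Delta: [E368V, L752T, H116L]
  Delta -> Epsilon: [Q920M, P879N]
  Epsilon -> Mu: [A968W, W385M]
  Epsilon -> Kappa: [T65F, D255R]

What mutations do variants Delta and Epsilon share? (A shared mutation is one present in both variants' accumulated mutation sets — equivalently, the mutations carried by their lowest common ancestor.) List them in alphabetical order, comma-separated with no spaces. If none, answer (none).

Answer: E368V,H116L,L752T

Derivation:
Accumulating mutations along path to Delta:
  At Eta: gained [] -> total []
  At Delta: gained ['E368V', 'L752T', 'H116L'] -> total ['E368V', 'H116L', 'L752T']
Mutations(Delta) = ['E368V', 'H116L', 'L752T']
Accumulating mutations along path to Epsilon:
  At Eta: gained [] -> total []
  At Delta: gained ['E368V', 'L752T', 'H116L'] -> total ['E368V', 'H116L', 'L752T']
  At Epsilon: gained ['Q920M', 'P879N'] -> total ['E368V', 'H116L', 'L752T', 'P879N', 'Q920M']
Mutations(Epsilon) = ['E368V', 'H116L', 'L752T', 'P879N', 'Q920M']
Intersection: ['E368V', 'H116L', 'L752T'] ∩ ['E368V', 'H116L', 'L752T', 'P879N', 'Q920M'] = ['E368V', 'H116L', 'L752T']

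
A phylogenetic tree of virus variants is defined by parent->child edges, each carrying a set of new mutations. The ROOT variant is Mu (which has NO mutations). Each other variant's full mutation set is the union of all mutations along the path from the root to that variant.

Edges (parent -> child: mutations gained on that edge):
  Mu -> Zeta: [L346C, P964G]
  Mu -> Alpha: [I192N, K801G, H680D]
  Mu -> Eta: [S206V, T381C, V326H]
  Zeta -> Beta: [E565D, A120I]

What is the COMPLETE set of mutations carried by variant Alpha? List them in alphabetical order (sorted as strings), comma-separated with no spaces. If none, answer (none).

At Mu: gained [] -> total []
At Alpha: gained ['I192N', 'K801G', 'H680D'] -> total ['H680D', 'I192N', 'K801G']

Answer: H680D,I192N,K801G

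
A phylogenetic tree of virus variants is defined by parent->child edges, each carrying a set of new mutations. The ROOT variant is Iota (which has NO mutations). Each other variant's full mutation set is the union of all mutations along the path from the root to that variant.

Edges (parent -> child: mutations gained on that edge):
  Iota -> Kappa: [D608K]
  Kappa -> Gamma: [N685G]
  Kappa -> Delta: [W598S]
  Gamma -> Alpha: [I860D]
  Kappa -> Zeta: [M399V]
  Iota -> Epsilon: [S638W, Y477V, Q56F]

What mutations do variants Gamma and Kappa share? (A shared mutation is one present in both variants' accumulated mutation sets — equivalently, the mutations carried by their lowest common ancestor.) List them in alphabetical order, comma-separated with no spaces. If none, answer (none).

Answer: D608K

Derivation:
Accumulating mutations along path to Gamma:
  At Iota: gained [] -> total []
  At Kappa: gained ['D608K'] -> total ['D608K']
  At Gamma: gained ['N685G'] -> total ['D608K', 'N685G']
Mutations(Gamma) = ['D608K', 'N685G']
Accumulating mutations along path to Kappa:
  At Iota: gained [] -> total []
  At Kappa: gained ['D608K'] -> total ['D608K']
Mutations(Kappa) = ['D608K']
Intersection: ['D608K', 'N685G'] ∩ ['D608K'] = ['D608K']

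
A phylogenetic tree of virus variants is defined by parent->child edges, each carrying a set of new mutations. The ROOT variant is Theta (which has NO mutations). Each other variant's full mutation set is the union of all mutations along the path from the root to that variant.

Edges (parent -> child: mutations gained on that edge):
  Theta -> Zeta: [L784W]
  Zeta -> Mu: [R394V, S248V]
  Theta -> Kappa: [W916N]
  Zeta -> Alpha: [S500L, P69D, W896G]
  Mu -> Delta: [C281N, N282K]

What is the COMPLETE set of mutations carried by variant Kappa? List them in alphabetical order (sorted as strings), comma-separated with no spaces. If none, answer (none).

Answer: W916N

Derivation:
At Theta: gained [] -> total []
At Kappa: gained ['W916N'] -> total ['W916N']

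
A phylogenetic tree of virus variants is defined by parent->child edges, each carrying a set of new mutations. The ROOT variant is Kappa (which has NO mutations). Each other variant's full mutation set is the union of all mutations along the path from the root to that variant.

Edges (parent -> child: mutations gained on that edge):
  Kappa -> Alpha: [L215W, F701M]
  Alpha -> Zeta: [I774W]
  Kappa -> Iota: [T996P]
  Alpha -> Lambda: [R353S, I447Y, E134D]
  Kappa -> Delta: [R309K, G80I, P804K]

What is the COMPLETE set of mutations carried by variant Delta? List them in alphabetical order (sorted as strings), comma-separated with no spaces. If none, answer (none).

At Kappa: gained [] -> total []
At Delta: gained ['R309K', 'G80I', 'P804K'] -> total ['G80I', 'P804K', 'R309K']

Answer: G80I,P804K,R309K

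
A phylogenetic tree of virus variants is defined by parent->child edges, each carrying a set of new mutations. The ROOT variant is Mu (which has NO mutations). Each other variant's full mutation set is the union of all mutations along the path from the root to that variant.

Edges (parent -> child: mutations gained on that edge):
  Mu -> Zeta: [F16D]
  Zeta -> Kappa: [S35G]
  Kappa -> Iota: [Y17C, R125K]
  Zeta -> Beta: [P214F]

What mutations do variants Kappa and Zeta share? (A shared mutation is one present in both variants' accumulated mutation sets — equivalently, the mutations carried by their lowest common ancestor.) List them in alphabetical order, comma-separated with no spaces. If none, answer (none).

Accumulating mutations along path to Kappa:
  At Mu: gained [] -> total []
  At Zeta: gained ['F16D'] -> total ['F16D']
  At Kappa: gained ['S35G'] -> total ['F16D', 'S35G']
Mutations(Kappa) = ['F16D', 'S35G']
Accumulating mutations along path to Zeta:
  At Mu: gained [] -> total []
  At Zeta: gained ['F16D'] -> total ['F16D']
Mutations(Zeta) = ['F16D']
Intersection: ['F16D', 'S35G'] ∩ ['F16D'] = ['F16D']

Answer: F16D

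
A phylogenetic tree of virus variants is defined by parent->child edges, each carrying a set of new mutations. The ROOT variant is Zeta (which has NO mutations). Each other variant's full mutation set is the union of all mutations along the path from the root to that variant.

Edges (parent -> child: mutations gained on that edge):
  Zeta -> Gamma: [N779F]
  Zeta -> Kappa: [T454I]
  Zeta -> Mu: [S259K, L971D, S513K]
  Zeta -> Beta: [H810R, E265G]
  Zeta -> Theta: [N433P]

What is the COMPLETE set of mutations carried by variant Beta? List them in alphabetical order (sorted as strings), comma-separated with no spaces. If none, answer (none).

At Zeta: gained [] -> total []
At Beta: gained ['H810R', 'E265G'] -> total ['E265G', 'H810R']

Answer: E265G,H810R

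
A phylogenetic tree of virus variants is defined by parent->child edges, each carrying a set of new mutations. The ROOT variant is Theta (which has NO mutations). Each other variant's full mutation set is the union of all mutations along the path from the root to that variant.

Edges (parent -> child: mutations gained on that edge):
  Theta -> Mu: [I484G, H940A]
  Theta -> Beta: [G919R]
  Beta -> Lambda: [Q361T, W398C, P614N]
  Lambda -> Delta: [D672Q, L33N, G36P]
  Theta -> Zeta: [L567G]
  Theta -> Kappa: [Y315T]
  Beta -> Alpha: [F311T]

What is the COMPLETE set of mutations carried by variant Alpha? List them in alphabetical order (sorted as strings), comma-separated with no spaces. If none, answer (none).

Answer: F311T,G919R

Derivation:
At Theta: gained [] -> total []
At Beta: gained ['G919R'] -> total ['G919R']
At Alpha: gained ['F311T'] -> total ['F311T', 'G919R']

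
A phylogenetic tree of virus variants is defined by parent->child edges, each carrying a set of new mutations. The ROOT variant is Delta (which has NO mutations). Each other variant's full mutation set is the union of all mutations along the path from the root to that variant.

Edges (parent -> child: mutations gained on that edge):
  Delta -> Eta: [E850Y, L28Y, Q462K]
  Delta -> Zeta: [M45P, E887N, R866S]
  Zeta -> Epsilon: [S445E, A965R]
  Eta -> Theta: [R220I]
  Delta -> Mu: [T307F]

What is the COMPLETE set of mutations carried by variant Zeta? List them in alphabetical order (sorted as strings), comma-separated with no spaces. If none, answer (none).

Answer: E887N,M45P,R866S

Derivation:
At Delta: gained [] -> total []
At Zeta: gained ['M45P', 'E887N', 'R866S'] -> total ['E887N', 'M45P', 'R866S']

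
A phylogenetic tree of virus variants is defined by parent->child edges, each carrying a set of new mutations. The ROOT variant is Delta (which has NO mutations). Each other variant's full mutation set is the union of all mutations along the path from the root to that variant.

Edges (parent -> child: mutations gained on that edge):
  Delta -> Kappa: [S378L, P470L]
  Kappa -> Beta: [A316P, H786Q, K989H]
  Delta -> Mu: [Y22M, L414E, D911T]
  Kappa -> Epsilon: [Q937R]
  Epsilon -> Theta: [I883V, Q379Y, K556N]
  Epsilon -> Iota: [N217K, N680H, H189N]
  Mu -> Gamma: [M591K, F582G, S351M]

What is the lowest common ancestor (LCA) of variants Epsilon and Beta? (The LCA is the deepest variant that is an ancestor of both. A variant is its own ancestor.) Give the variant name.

Path from root to Epsilon: Delta -> Kappa -> Epsilon
  ancestors of Epsilon: {Delta, Kappa, Epsilon}
Path from root to Beta: Delta -> Kappa -> Beta
  ancestors of Beta: {Delta, Kappa, Beta}
Common ancestors: {Delta, Kappa}
Walk up from Beta: Beta (not in ancestors of Epsilon), Kappa (in ancestors of Epsilon), Delta (in ancestors of Epsilon)
Deepest common ancestor (LCA) = Kappa

Answer: Kappa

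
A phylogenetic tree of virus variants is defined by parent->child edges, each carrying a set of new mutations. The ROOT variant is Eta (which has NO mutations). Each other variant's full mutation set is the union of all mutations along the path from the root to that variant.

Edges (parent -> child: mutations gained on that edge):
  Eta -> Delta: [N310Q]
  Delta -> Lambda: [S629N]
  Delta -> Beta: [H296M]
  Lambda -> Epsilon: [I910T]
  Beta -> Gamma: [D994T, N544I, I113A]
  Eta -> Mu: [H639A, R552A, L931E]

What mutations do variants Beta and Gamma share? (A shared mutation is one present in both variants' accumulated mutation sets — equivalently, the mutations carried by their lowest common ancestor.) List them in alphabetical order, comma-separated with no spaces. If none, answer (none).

Answer: H296M,N310Q

Derivation:
Accumulating mutations along path to Beta:
  At Eta: gained [] -> total []
  At Delta: gained ['N310Q'] -> total ['N310Q']
  At Beta: gained ['H296M'] -> total ['H296M', 'N310Q']
Mutations(Beta) = ['H296M', 'N310Q']
Accumulating mutations along path to Gamma:
  At Eta: gained [] -> total []
  At Delta: gained ['N310Q'] -> total ['N310Q']
  At Beta: gained ['H296M'] -> total ['H296M', 'N310Q']
  At Gamma: gained ['D994T', 'N544I', 'I113A'] -> total ['D994T', 'H296M', 'I113A', 'N310Q', 'N544I']
Mutations(Gamma) = ['D994T', 'H296M', 'I113A', 'N310Q', 'N544I']
Intersection: ['H296M', 'N310Q'] ∩ ['D994T', 'H296M', 'I113A', 'N310Q', 'N544I'] = ['H296M', 'N310Q']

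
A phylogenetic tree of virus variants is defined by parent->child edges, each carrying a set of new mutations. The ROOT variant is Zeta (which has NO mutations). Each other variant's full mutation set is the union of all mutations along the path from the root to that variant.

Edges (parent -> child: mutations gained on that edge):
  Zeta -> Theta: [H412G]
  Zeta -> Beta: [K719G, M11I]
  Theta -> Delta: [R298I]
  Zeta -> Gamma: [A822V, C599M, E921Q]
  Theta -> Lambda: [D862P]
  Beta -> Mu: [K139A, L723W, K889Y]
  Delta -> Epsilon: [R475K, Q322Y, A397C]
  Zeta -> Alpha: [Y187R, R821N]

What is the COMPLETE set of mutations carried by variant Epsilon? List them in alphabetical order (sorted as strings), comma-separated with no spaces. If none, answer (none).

At Zeta: gained [] -> total []
At Theta: gained ['H412G'] -> total ['H412G']
At Delta: gained ['R298I'] -> total ['H412G', 'R298I']
At Epsilon: gained ['R475K', 'Q322Y', 'A397C'] -> total ['A397C', 'H412G', 'Q322Y', 'R298I', 'R475K']

Answer: A397C,H412G,Q322Y,R298I,R475K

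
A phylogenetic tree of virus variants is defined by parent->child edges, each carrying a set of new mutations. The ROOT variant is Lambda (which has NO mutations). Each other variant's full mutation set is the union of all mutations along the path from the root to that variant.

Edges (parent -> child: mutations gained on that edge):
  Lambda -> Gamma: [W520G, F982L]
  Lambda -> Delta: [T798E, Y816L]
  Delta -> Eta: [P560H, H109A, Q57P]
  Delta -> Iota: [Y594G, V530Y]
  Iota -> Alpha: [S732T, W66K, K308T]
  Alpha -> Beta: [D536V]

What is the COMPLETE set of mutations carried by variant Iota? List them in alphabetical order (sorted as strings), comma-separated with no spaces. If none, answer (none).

Answer: T798E,V530Y,Y594G,Y816L

Derivation:
At Lambda: gained [] -> total []
At Delta: gained ['T798E', 'Y816L'] -> total ['T798E', 'Y816L']
At Iota: gained ['Y594G', 'V530Y'] -> total ['T798E', 'V530Y', 'Y594G', 'Y816L']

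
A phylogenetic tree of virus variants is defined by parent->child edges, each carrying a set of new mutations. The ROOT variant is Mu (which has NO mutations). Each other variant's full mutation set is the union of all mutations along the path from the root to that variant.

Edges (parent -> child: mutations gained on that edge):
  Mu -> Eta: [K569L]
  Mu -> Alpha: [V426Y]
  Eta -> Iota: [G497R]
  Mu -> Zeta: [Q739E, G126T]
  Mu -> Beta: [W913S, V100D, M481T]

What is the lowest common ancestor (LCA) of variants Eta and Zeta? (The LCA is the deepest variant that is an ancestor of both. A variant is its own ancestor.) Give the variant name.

Answer: Mu

Derivation:
Path from root to Eta: Mu -> Eta
  ancestors of Eta: {Mu, Eta}
Path from root to Zeta: Mu -> Zeta
  ancestors of Zeta: {Mu, Zeta}
Common ancestors: {Mu}
Walk up from Zeta: Zeta (not in ancestors of Eta), Mu (in ancestors of Eta)
Deepest common ancestor (LCA) = Mu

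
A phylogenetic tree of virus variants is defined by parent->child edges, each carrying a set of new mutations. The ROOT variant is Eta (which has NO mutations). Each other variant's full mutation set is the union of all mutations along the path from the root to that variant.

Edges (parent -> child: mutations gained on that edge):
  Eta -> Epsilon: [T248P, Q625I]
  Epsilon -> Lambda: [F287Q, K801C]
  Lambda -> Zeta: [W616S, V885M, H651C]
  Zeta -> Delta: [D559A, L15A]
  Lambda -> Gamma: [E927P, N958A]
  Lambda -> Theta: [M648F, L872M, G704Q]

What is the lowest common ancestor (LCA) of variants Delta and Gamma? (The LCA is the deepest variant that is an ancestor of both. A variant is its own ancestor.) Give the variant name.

Path from root to Delta: Eta -> Epsilon -> Lambda -> Zeta -> Delta
  ancestors of Delta: {Eta, Epsilon, Lambda, Zeta, Delta}
Path from root to Gamma: Eta -> Epsilon -> Lambda -> Gamma
  ancestors of Gamma: {Eta, Epsilon, Lambda, Gamma}
Common ancestors: {Eta, Epsilon, Lambda}
Walk up from Gamma: Gamma (not in ancestors of Delta), Lambda (in ancestors of Delta), Epsilon (in ancestors of Delta), Eta (in ancestors of Delta)
Deepest common ancestor (LCA) = Lambda

Answer: Lambda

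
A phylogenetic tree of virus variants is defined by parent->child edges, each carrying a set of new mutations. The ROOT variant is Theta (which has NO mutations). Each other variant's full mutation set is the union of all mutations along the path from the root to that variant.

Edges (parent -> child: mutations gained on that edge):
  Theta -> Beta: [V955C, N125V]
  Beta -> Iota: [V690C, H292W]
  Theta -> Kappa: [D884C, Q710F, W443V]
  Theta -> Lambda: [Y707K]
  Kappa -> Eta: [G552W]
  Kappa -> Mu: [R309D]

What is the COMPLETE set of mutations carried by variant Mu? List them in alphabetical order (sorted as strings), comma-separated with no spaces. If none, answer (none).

At Theta: gained [] -> total []
At Kappa: gained ['D884C', 'Q710F', 'W443V'] -> total ['D884C', 'Q710F', 'W443V']
At Mu: gained ['R309D'] -> total ['D884C', 'Q710F', 'R309D', 'W443V']

Answer: D884C,Q710F,R309D,W443V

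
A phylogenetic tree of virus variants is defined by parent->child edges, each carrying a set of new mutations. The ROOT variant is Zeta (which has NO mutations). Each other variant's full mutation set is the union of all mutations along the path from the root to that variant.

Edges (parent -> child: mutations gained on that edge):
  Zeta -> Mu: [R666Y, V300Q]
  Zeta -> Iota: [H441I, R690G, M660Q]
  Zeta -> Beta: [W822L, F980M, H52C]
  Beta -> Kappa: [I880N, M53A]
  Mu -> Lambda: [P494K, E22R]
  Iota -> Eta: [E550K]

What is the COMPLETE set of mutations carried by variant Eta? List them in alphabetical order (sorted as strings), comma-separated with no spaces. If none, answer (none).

At Zeta: gained [] -> total []
At Iota: gained ['H441I', 'R690G', 'M660Q'] -> total ['H441I', 'M660Q', 'R690G']
At Eta: gained ['E550K'] -> total ['E550K', 'H441I', 'M660Q', 'R690G']

Answer: E550K,H441I,M660Q,R690G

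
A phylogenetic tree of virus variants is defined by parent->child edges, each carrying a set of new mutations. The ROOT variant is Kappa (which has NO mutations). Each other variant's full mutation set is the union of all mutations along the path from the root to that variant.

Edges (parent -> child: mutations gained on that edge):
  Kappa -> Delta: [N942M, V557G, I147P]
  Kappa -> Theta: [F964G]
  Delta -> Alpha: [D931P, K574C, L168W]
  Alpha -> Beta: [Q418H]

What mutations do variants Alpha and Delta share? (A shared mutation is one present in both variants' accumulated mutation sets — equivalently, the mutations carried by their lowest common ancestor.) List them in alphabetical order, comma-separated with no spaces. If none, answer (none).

Answer: I147P,N942M,V557G

Derivation:
Accumulating mutations along path to Alpha:
  At Kappa: gained [] -> total []
  At Delta: gained ['N942M', 'V557G', 'I147P'] -> total ['I147P', 'N942M', 'V557G']
  At Alpha: gained ['D931P', 'K574C', 'L168W'] -> total ['D931P', 'I147P', 'K574C', 'L168W', 'N942M', 'V557G']
Mutations(Alpha) = ['D931P', 'I147P', 'K574C', 'L168W', 'N942M', 'V557G']
Accumulating mutations along path to Delta:
  At Kappa: gained [] -> total []
  At Delta: gained ['N942M', 'V557G', 'I147P'] -> total ['I147P', 'N942M', 'V557G']
Mutations(Delta) = ['I147P', 'N942M', 'V557G']
Intersection: ['D931P', 'I147P', 'K574C', 'L168W', 'N942M', 'V557G'] ∩ ['I147P', 'N942M', 'V557G'] = ['I147P', 'N942M', 'V557G']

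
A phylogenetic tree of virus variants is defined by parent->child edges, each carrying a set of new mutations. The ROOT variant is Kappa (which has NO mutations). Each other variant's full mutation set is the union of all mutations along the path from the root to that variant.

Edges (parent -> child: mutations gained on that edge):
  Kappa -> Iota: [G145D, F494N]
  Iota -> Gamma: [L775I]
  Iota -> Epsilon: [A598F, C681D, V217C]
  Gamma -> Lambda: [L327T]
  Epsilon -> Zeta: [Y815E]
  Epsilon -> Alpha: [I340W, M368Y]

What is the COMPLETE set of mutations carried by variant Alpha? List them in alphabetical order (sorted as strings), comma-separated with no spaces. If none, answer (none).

Answer: A598F,C681D,F494N,G145D,I340W,M368Y,V217C

Derivation:
At Kappa: gained [] -> total []
At Iota: gained ['G145D', 'F494N'] -> total ['F494N', 'G145D']
At Epsilon: gained ['A598F', 'C681D', 'V217C'] -> total ['A598F', 'C681D', 'F494N', 'G145D', 'V217C']
At Alpha: gained ['I340W', 'M368Y'] -> total ['A598F', 'C681D', 'F494N', 'G145D', 'I340W', 'M368Y', 'V217C']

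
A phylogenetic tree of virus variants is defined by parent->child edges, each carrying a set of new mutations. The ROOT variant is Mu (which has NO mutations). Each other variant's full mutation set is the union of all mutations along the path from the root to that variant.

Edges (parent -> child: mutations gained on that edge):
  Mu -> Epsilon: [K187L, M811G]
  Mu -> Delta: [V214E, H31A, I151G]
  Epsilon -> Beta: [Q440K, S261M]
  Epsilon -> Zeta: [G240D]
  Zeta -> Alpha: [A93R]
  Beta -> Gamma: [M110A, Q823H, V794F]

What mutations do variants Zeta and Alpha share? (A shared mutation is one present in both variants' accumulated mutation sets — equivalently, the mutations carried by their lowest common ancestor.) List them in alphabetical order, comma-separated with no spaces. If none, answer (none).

Answer: G240D,K187L,M811G

Derivation:
Accumulating mutations along path to Zeta:
  At Mu: gained [] -> total []
  At Epsilon: gained ['K187L', 'M811G'] -> total ['K187L', 'M811G']
  At Zeta: gained ['G240D'] -> total ['G240D', 'K187L', 'M811G']
Mutations(Zeta) = ['G240D', 'K187L', 'M811G']
Accumulating mutations along path to Alpha:
  At Mu: gained [] -> total []
  At Epsilon: gained ['K187L', 'M811G'] -> total ['K187L', 'M811G']
  At Zeta: gained ['G240D'] -> total ['G240D', 'K187L', 'M811G']
  At Alpha: gained ['A93R'] -> total ['A93R', 'G240D', 'K187L', 'M811G']
Mutations(Alpha) = ['A93R', 'G240D', 'K187L', 'M811G']
Intersection: ['G240D', 'K187L', 'M811G'] ∩ ['A93R', 'G240D', 'K187L', 'M811G'] = ['G240D', 'K187L', 'M811G']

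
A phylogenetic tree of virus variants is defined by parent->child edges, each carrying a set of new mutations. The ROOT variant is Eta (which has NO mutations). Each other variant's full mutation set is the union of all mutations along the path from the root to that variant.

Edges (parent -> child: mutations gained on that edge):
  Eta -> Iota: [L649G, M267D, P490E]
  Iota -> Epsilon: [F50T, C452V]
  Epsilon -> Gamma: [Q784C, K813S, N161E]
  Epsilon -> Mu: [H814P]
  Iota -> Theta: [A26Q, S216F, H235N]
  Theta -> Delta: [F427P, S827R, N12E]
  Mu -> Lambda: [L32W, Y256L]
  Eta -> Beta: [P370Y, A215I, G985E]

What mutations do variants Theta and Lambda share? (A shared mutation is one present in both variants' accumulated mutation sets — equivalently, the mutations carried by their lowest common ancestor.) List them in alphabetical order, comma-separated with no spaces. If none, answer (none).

Answer: L649G,M267D,P490E

Derivation:
Accumulating mutations along path to Theta:
  At Eta: gained [] -> total []
  At Iota: gained ['L649G', 'M267D', 'P490E'] -> total ['L649G', 'M267D', 'P490E']
  At Theta: gained ['A26Q', 'S216F', 'H235N'] -> total ['A26Q', 'H235N', 'L649G', 'M267D', 'P490E', 'S216F']
Mutations(Theta) = ['A26Q', 'H235N', 'L649G', 'M267D', 'P490E', 'S216F']
Accumulating mutations along path to Lambda:
  At Eta: gained [] -> total []
  At Iota: gained ['L649G', 'M267D', 'P490E'] -> total ['L649G', 'M267D', 'P490E']
  At Epsilon: gained ['F50T', 'C452V'] -> total ['C452V', 'F50T', 'L649G', 'M267D', 'P490E']
  At Mu: gained ['H814P'] -> total ['C452V', 'F50T', 'H814P', 'L649G', 'M267D', 'P490E']
  At Lambda: gained ['L32W', 'Y256L'] -> total ['C452V', 'F50T', 'H814P', 'L32W', 'L649G', 'M267D', 'P490E', 'Y256L']
Mutations(Lambda) = ['C452V', 'F50T', 'H814P', 'L32W', 'L649G', 'M267D', 'P490E', 'Y256L']
Intersection: ['A26Q', 'H235N', 'L649G', 'M267D', 'P490E', 'S216F'] ∩ ['C452V', 'F50T', 'H814P', 'L32W', 'L649G', 'M267D', 'P490E', 'Y256L'] = ['L649G', 'M267D', 'P490E']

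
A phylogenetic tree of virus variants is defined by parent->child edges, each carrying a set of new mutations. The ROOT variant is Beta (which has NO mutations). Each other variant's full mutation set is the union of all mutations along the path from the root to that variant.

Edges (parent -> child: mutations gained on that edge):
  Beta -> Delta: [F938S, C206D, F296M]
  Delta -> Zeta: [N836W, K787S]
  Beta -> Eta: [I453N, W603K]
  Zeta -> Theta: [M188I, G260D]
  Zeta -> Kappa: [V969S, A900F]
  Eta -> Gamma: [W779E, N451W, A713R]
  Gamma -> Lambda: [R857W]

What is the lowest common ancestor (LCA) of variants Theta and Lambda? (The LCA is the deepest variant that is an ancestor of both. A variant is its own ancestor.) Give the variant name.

Answer: Beta

Derivation:
Path from root to Theta: Beta -> Delta -> Zeta -> Theta
  ancestors of Theta: {Beta, Delta, Zeta, Theta}
Path from root to Lambda: Beta -> Eta -> Gamma -> Lambda
  ancestors of Lambda: {Beta, Eta, Gamma, Lambda}
Common ancestors: {Beta}
Walk up from Lambda: Lambda (not in ancestors of Theta), Gamma (not in ancestors of Theta), Eta (not in ancestors of Theta), Beta (in ancestors of Theta)
Deepest common ancestor (LCA) = Beta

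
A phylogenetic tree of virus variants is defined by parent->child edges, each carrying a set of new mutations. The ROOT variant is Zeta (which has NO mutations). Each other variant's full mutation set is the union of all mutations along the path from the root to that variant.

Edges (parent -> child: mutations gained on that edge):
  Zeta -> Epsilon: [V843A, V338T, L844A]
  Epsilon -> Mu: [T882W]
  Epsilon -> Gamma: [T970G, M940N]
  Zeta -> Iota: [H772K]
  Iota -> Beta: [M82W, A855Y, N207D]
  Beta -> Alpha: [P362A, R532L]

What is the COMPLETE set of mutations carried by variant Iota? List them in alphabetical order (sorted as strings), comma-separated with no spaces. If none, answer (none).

At Zeta: gained [] -> total []
At Iota: gained ['H772K'] -> total ['H772K']

Answer: H772K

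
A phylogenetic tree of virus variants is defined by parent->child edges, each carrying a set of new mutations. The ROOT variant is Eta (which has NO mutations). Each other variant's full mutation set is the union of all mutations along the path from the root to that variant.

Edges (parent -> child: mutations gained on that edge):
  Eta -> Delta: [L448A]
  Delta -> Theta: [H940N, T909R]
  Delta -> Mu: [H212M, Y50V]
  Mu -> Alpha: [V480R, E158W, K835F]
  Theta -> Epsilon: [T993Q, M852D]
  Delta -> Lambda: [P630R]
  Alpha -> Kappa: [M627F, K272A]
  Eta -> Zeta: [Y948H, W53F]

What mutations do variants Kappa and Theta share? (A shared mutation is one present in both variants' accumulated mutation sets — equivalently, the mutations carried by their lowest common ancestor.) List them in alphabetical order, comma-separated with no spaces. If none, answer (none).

Accumulating mutations along path to Kappa:
  At Eta: gained [] -> total []
  At Delta: gained ['L448A'] -> total ['L448A']
  At Mu: gained ['H212M', 'Y50V'] -> total ['H212M', 'L448A', 'Y50V']
  At Alpha: gained ['V480R', 'E158W', 'K835F'] -> total ['E158W', 'H212M', 'K835F', 'L448A', 'V480R', 'Y50V']
  At Kappa: gained ['M627F', 'K272A'] -> total ['E158W', 'H212M', 'K272A', 'K835F', 'L448A', 'M627F', 'V480R', 'Y50V']
Mutations(Kappa) = ['E158W', 'H212M', 'K272A', 'K835F', 'L448A', 'M627F', 'V480R', 'Y50V']
Accumulating mutations along path to Theta:
  At Eta: gained [] -> total []
  At Delta: gained ['L448A'] -> total ['L448A']
  At Theta: gained ['H940N', 'T909R'] -> total ['H940N', 'L448A', 'T909R']
Mutations(Theta) = ['H940N', 'L448A', 'T909R']
Intersection: ['E158W', 'H212M', 'K272A', 'K835F', 'L448A', 'M627F', 'V480R', 'Y50V'] ∩ ['H940N', 'L448A', 'T909R'] = ['L448A']

Answer: L448A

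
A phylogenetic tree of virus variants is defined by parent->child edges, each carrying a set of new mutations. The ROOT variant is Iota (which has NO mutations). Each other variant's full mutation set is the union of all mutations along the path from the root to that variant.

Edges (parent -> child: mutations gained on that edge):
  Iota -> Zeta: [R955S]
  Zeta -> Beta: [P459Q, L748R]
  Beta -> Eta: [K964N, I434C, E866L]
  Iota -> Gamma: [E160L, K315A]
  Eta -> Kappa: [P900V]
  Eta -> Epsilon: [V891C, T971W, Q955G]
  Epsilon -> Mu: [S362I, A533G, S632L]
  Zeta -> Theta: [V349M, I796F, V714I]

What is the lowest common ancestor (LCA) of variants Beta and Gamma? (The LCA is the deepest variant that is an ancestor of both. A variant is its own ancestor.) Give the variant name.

Answer: Iota

Derivation:
Path from root to Beta: Iota -> Zeta -> Beta
  ancestors of Beta: {Iota, Zeta, Beta}
Path from root to Gamma: Iota -> Gamma
  ancestors of Gamma: {Iota, Gamma}
Common ancestors: {Iota}
Walk up from Gamma: Gamma (not in ancestors of Beta), Iota (in ancestors of Beta)
Deepest common ancestor (LCA) = Iota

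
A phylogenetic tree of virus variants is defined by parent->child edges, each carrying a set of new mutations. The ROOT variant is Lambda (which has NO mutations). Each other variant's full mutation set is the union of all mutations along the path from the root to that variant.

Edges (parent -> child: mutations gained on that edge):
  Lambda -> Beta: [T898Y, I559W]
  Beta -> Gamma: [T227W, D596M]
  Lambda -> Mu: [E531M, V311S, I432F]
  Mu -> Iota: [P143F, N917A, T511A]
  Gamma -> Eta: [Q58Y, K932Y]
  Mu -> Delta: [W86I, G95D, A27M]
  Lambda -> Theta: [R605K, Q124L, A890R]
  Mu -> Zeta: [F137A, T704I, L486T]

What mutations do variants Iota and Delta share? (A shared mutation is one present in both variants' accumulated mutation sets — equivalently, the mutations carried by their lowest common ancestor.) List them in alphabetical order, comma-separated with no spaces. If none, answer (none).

Answer: E531M,I432F,V311S

Derivation:
Accumulating mutations along path to Iota:
  At Lambda: gained [] -> total []
  At Mu: gained ['E531M', 'V311S', 'I432F'] -> total ['E531M', 'I432F', 'V311S']
  At Iota: gained ['P143F', 'N917A', 'T511A'] -> total ['E531M', 'I432F', 'N917A', 'P143F', 'T511A', 'V311S']
Mutations(Iota) = ['E531M', 'I432F', 'N917A', 'P143F', 'T511A', 'V311S']
Accumulating mutations along path to Delta:
  At Lambda: gained [] -> total []
  At Mu: gained ['E531M', 'V311S', 'I432F'] -> total ['E531M', 'I432F', 'V311S']
  At Delta: gained ['W86I', 'G95D', 'A27M'] -> total ['A27M', 'E531M', 'G95D', 'I432F', 'V311S', 'W86I']
Mutations(Delta) = ['A27M', 'E531M', 'G95D', 'I432F', 'V311S', 'W86I']
Intersection: ['E531M', 'I432F', 'N917A', 'P143F', 'T511A', 'V311S'] ∩ ['A27M', 'E531M', 'G95D', 'I432F', 'V311S', 'W86I'] = ['E531M', 'I432F', 'V311S']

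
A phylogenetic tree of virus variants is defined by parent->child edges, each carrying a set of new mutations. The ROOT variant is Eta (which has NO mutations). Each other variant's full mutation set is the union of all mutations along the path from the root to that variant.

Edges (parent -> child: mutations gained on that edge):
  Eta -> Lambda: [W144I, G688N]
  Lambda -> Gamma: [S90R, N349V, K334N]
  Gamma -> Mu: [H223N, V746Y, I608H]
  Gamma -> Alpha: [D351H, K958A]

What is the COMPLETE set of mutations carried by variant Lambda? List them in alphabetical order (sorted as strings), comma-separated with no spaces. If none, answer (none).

Answer: G688N,W144I

Derivation:
At Eta: gained [] -> total []
At Lambda: gained ['W144I', 'G688N'] -> total ['G688N', 'W144I']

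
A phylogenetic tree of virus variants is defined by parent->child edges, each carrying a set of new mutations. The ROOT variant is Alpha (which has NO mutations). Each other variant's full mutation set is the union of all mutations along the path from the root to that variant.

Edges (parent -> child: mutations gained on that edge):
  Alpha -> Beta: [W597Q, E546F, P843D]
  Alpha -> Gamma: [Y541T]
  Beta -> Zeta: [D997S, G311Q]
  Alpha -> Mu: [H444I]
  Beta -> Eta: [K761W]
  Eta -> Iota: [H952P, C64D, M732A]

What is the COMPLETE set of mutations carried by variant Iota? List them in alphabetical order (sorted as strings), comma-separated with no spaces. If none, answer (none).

At Alpha: gained [] -> total []
At Beta: gained ['W597Q', 'E546F', 'P843D'] -> total ['E546F', 'P843D', 'W597Q']
At Eta: gained ['K761W'] -> total ['E546F', 'K761W', 'P843D', 'W597Q']
At Iota: gained ['H952P', 'C64D', 'M732A'] -> total ['C64D', 'E546F', 'H952P', 'K761W', 'M732A', 'P843D', 'W597Q']

Answer: C64D,E546F,H952P,K761W,M732A,P843D,W597Q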